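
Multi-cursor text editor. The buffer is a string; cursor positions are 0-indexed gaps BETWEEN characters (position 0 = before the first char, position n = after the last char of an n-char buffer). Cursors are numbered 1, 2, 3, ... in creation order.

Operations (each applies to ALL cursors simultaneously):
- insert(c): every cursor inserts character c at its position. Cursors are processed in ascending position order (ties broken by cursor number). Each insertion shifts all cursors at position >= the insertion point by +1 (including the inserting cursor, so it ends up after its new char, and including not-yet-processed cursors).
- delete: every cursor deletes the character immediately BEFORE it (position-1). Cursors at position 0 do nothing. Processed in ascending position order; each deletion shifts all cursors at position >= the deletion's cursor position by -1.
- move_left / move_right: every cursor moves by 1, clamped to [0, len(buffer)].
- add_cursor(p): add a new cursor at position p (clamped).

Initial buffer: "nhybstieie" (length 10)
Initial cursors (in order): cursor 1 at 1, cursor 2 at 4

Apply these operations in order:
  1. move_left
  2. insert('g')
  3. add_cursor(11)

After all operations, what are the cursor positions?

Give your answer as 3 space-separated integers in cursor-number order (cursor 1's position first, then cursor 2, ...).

After op 1 (move_left): buffer="nhybstieie" (len 10), cursors c1@0 c2@3, authorship ..........
After op 2 (insert('g')): buffer="gnhygbstieie" (len 12), cursors c1@1 c2@5, authorship 1...2.......
After op 3 (add_cursor(11)): buffer="gnhygbstieie" (len 12), cursors c1@1 c2@5 c3@11, authorship 1...2.......

Answer: 1 5 11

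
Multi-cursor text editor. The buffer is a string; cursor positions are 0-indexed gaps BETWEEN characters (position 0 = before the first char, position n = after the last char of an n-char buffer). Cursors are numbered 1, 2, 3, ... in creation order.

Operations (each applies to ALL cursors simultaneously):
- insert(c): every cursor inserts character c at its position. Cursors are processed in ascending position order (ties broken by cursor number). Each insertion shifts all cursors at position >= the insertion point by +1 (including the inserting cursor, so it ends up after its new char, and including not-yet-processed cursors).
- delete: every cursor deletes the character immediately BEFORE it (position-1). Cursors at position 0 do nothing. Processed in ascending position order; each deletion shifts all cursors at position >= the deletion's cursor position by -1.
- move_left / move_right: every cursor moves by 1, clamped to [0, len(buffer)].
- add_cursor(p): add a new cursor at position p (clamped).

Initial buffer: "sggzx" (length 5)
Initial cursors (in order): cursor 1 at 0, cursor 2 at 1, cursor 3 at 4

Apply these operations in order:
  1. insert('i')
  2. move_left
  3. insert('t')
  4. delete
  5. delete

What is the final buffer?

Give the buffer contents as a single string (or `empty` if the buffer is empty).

Answer: iiggix

Derivation:
After op 1 (insert('i')): buffer="isiggzix" (len 8), cursors c1@1 c2@3 c3@7, authorship 1.2...3.
After op 2 (move_left): buffer="isiggzix" (len 8), cursors c1@0 c2@2 c3@6, authorship 1.2...3.
After op 3 (insert('t')): buffer="tistiggztix" (len 11), cursors c1@1 c2@4 c3@9, authorship 11.22...33.
After op 4 (delete): buffer="isiggzix" (len 8), cursors c1@0 c2@2 c3@6, authorship 1.2...3.
After op 5 (delete): buffer="iiggix" (len 6), cursors c1@0 c2@1 c3@4, authorship 12..3.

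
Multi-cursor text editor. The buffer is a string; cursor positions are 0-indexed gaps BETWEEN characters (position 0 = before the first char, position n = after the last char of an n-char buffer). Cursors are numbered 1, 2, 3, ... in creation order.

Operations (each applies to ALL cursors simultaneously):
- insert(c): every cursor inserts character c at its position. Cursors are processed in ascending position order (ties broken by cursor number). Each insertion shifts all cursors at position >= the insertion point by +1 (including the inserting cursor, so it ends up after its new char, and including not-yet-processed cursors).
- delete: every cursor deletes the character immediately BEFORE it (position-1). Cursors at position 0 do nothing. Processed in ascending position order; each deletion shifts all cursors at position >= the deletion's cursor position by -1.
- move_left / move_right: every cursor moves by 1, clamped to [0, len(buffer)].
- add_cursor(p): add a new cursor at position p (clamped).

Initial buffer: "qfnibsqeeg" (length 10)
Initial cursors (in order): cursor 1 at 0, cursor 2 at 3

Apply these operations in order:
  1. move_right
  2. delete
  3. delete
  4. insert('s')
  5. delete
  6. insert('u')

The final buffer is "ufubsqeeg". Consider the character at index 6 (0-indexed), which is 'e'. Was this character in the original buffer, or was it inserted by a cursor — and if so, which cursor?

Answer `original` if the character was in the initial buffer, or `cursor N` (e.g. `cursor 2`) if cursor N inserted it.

Answer: original

Derivation:
After op 1 (move_right): buffer="qfnibsqeeg" (len 10), cursors c1@1 c2@4, authorship ..........
After op 2 (delete): buffer="fnbsqeeg" (len 8), cursors c1@0 c2@2, authorship ........
After op 3 (delete): buffer="fbsqeeg" (len 7), cursors c1@0 c2@1, authorship .......
After op 4 (insert('s')): buffer="sfsbsqeeg" (len 9), cursors c1@1 c2@3, authorship 1.2......
After op 5 (delete): buffer="fbsqeeg" (len 7), cursors c1@0 c2@1, authorship .......
After op 6 (insert('u')): buffer="ufubsqeeg" (len 9), cursors c1@1 c2@3, authorship 1.2......
Authorship (.=original, N=cursor N): 1 . 2 . . . . . .
Index 6: author = original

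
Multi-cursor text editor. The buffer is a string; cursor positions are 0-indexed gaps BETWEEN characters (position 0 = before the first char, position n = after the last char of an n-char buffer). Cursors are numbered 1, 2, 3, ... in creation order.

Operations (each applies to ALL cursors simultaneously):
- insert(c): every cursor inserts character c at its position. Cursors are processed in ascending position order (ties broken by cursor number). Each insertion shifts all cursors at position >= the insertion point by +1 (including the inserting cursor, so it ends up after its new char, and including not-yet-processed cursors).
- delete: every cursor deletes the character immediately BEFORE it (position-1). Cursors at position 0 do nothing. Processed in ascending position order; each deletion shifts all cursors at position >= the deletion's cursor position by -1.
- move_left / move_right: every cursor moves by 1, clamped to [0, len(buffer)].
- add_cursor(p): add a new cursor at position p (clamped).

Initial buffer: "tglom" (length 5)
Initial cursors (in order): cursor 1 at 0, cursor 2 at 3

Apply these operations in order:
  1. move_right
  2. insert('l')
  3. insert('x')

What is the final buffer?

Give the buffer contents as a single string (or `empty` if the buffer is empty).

Answer: tlxglolxm

Derivation:
After op 1 (move_right): buffer="tglom" (len 5), cursors c1@1 c2@4, authorship .....
After op 2 (insert('l')): buffer="tlglolm" (len 7), cursors c1@2 c2@6, authorship .1...2.
After op 3 (insert('x')): buffer="tlxglolxm" (len 9), cursors c1@3 c2@8, authorship .11...22.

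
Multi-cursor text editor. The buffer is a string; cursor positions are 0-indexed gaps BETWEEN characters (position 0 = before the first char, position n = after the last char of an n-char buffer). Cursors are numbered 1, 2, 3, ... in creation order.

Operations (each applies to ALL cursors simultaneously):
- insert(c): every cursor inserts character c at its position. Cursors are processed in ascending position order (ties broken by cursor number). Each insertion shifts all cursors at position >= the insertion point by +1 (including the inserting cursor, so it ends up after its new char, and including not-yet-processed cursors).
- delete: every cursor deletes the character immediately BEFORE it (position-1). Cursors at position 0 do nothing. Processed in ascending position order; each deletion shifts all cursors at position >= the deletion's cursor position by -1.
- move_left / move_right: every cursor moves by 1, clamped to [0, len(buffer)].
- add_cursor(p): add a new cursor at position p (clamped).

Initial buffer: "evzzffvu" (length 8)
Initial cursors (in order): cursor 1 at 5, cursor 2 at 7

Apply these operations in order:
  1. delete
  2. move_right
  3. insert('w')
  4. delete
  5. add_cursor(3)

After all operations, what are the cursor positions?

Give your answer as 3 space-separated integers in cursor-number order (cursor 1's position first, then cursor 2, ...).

Answer: 5 6 3

Derivation:
After op 1 (delete): buffer="evzzfu" (len 6), cursors c1@4 c2@5, authorship ......
After op 2 (move_right): buffer="evzzfu" (len 6), cursors c1@5 c2@6, authorship ......
After op 3 (insert('w')): buffer="evzzfwuw" (len 8), cursors c1@6 c2@8, authorship .....1.2
After op 4 (delete): buffer="evzzfu" (len 6), cursors c1@5 c2@6, authorship ......
After op 5 (add_cursor(3)): buffer="evzzfu" (len 6), cursors c3@3 c1@5 c2@6, authorship ......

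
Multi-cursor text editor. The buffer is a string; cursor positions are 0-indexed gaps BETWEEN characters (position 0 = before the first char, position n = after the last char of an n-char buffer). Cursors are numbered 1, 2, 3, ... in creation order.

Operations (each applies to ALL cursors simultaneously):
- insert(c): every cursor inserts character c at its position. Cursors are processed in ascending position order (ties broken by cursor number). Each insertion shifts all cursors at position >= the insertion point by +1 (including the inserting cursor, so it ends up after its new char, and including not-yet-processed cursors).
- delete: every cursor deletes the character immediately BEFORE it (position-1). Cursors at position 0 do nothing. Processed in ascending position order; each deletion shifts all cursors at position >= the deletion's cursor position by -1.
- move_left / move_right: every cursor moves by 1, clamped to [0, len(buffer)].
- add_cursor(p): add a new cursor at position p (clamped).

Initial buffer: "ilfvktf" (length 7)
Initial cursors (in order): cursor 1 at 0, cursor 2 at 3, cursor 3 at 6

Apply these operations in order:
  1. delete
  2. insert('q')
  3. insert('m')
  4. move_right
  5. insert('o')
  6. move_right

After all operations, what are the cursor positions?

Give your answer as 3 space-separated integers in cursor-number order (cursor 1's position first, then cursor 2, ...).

Answer: 5 10 14

Derivation:
After op 1 (delete): buffer="ilvkf" (len 5), cursors c1@0 c2@2 c3@4, authorship .....
After op 2 (insert('q')): buffer="qilqvkqf" (len 8), cursors c1@1 c2@4 c3@7, authorship 1..2..3.
After op 3 (insert('m')): buffer="qmilqmvkqmf" (len 11), cursors c1@2 c2@6 c3@10, authorship 11..22..33.
After op 4 (move_right): buffer="qmilqmvkqmf" (len 11), cursors c1@3 c2@7 c3@11, authorship 11..22..33.
After op 5 (insert('o')): buffer="qmiolqmvokqmfo" (len 14), cursors c1@4 c2@9 c3@14, authorship 11.1.22.2.33.3
After op 6 (move_right): buffer="qmiolqmvokqmfo" (len 14), cursors c1@5 c2@10 c3@14, authorship 11.1.22.2.33.3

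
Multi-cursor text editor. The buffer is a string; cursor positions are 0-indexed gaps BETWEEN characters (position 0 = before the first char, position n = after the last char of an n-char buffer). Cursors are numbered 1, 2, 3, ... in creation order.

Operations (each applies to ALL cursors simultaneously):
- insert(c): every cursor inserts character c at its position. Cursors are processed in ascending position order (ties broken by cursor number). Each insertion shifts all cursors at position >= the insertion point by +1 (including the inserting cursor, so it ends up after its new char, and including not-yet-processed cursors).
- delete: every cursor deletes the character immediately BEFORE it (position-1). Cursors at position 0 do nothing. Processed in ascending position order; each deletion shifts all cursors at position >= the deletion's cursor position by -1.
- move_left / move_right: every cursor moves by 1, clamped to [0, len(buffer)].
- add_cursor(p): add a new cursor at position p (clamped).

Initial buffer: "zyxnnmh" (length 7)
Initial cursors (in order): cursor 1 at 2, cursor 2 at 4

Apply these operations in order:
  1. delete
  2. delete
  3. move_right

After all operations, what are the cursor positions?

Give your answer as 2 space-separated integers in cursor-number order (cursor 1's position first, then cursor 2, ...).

Answer: 1 1

Derivation:
After op 1 (delete): buffer="zxnmh" (len 5), cursors c1@1 c2@2, authorship .....
After op 2 (delete): buffer="nmh" (len 3), cursors c1@0 c2@0, authorship ...
After op 3 (move_right): buffer="nmh" (len 3), cursors c1@1 c2@1, authorship ...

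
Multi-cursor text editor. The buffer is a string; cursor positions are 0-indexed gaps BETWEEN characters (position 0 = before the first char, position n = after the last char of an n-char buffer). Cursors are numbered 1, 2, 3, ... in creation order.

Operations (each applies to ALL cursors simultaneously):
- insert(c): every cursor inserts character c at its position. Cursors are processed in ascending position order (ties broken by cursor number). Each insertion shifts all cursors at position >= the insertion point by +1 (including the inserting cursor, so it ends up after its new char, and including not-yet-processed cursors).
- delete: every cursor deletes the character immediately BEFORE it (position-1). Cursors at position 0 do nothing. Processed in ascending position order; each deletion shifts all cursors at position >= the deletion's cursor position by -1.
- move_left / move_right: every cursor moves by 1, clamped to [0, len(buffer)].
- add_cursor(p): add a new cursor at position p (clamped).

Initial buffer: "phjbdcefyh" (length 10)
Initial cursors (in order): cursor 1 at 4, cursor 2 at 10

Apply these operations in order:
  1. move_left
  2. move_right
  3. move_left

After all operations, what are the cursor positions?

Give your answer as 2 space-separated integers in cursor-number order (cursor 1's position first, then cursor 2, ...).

After op 1 (move_left): buffer="phjbdcefyh" (len 10), cursors c1@3 c2@9, authorship ..........
After op 2 (move_right): buffer="phjbdcefyh" (len 10), cursors c1@4 c2@10, authorship ..........
After op 3 (move_left): buffer="phjbdcefyh" (len 10), cursors c1@3 c2@9, authorship ..........

Answer: 3 9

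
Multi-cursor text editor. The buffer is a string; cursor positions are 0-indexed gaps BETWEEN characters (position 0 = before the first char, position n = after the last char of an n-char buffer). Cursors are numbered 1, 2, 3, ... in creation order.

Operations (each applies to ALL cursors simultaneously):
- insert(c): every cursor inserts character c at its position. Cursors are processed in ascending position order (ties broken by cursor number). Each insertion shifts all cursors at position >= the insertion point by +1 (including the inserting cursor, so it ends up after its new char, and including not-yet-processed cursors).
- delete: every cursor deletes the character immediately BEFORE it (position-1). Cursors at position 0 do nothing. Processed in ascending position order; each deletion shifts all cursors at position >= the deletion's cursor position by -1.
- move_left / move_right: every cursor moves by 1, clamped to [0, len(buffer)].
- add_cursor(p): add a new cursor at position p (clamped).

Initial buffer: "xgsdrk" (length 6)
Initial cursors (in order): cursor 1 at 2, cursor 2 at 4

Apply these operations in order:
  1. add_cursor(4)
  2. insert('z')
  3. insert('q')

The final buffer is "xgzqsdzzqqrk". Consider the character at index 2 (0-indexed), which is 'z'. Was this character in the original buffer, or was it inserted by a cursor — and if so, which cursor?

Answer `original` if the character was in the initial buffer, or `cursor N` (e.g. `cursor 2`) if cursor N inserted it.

Answer: cursor 1

Derivation:
After op 1 (add_cursor(4)): buffer="xgsdrk" (len 6), cursors c1@2 c2@4 c3@4, authorship ......
After op 2 (insert('z')): buffer="xgzsdzzrk" (len 9), cursors c1@3 c2@7 c3@7, authorship ..1..23..
After op 3 (insert('q')): buffer="xgzqsdzzqqrk" (len 12), cursors c1@4 c2@10 c3@10, authorship ..11..2323..
Authorship (.=original, N=cursor N): . . 1 1 . . 2 3 2 3 . .
Index 2: author = 1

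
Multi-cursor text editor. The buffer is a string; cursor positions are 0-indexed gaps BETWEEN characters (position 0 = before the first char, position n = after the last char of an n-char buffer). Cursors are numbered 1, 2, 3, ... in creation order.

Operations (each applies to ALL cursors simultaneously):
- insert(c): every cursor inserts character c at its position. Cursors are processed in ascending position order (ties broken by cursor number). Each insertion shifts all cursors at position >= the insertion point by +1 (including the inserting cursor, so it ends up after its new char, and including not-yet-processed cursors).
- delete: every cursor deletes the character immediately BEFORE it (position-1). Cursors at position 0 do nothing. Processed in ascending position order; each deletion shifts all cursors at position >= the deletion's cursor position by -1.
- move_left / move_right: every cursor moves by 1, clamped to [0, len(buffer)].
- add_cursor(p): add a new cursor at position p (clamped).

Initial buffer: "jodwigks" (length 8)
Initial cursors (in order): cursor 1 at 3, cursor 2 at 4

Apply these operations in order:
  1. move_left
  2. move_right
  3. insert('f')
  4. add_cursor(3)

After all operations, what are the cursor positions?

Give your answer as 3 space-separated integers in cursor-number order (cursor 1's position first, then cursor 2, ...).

After op 1 (move_left): buffer="jodwigks" (len 8), cursors c1@2 c2@3, authorship ........
After op 2 (move_right): buffer="jodwigks" (len 8), cursors c1@3 c2@4, authorship ........
After op 3 (insert('f')): buffer="jodfwfigks" (len 10), cursors c1@4 c2@6, authorship ...1.2....
After op 4 (add_cursor(3)): buffer="jodfwfigks" (len 10), cursors c3@3 c1@4 c2@6, authorship ...1.2....

Answer: 4 6 3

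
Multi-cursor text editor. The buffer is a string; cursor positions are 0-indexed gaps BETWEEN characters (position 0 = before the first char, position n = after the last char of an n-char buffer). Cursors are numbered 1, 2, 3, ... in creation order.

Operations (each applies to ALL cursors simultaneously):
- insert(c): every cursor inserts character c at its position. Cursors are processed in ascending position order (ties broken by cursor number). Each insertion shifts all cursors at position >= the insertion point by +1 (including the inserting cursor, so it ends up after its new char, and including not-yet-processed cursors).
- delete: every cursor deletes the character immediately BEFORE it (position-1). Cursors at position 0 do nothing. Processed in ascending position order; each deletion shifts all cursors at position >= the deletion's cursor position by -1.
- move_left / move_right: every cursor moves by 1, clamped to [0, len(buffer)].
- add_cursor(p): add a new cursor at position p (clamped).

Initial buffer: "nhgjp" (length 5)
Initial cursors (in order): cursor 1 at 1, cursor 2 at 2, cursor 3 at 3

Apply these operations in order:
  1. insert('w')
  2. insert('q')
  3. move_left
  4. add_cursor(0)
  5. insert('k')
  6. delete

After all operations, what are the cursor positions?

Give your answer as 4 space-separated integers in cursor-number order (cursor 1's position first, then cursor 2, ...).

Answer: 2 5 8 0

Derivation:
After op 1 (insert('w')): buffer="nwhwgwjp" (len 8), cursors c1@2 c2@4 c3@6, authorship .1.2.3..
After op 2 (insert('q')): buffer="nwqhwqgwqjp" (len 11), cursors c1@3 c2@6 c3@9, authorship .11.22.33..
After op 3 (move_left): buffer="nwqhwqgwqjp" (len 11), cursors c1@2 c2@5 c3@8, authorship .11.22.33..
After op 4 (add_cursor(0)): buffer="nwqhwqgwqjp" (len 11), cursors c4@0 c1@2 c2@5 c3@8, authorship .11.22.33..
After op 5 (insert('k')): buffer="knwkqhwkqgwkqjp" (len 15), cursors c4@1 c1@4 c2@8 c3@12, authorship 4.111.222.333..
After op 6 (delete): buffer="nwqhwqgwqjp" (len 11), cursors c4@0 c1@2 c2@5 c3@8, authorship .11.22.33..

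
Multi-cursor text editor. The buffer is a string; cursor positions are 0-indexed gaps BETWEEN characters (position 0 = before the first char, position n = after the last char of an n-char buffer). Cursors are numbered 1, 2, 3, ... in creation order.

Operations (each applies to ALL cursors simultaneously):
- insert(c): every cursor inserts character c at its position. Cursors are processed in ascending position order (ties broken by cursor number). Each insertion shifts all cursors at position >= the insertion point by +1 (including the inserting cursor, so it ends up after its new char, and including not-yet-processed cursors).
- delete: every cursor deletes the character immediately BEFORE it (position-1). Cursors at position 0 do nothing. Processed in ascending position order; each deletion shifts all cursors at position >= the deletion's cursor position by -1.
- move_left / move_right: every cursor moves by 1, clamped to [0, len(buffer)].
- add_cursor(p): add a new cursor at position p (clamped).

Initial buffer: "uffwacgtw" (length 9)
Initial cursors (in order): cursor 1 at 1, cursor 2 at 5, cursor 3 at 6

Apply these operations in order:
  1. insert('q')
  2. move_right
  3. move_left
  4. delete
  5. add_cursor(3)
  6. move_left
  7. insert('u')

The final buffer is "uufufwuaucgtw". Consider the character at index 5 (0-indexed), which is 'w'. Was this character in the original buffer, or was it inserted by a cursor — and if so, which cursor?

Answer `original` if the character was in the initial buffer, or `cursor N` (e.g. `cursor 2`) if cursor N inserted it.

Answer: original

Derivation:
After op 1 (insert('q')): buffer="uqffwaqcqgtw" (len 12), cursors c1@2 c2@7 c3@9, authorship .1....2.3...
After op 2 (move_right): buffer="uqffwaqcqgtw" (len 12), cursors c1@3 c2@8 c3@10, authorship .1....2.3...
After op 3 (move_left): buffer="uqffwaqcqgtw" (len 12), cursors c1@2 c2@7 c3@9, authorship .1....2.3...
After op 4 (delete): buffer="uffwacgtw" (len 9), cursors c1@1 c2@5 c3@6, authorship .........
After op 5 (add_cursor(3)): buffer="uffwacgtw" (len 9), cursors c1@1 c4@3 c2@5 c3@6, authorship .........
After op 6 (move_left): buffer="uffwacgtw" (len 9), cursors c1@0 c4@2 c2@4 c3@5, authorship .........
After op 7 (insert('u')): buffer="uufufwuaucgtw" (len 13), cursors c1@1 c4@4 c2@7 c3@9, authorship 1..4..2.3....
Authorship (.=original, N=cursor N): 1 . . 4 . . 2 . 3 . . . .
Index 5: author = original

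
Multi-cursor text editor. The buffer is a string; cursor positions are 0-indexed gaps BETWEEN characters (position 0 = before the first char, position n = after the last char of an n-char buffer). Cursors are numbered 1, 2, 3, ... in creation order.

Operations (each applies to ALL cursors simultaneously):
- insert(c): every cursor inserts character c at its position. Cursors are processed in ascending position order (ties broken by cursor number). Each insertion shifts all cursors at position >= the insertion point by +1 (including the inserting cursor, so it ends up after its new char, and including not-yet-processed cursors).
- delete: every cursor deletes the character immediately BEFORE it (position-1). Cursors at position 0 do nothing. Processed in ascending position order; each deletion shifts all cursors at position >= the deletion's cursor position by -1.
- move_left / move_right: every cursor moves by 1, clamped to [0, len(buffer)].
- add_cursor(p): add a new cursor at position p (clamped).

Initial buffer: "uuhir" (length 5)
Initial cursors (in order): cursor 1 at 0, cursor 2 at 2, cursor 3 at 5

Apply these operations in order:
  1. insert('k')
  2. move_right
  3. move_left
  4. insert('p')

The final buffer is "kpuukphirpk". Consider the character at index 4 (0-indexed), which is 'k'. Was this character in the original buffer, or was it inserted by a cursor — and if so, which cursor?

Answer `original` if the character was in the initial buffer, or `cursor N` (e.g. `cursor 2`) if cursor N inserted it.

Answer: cursor 2

Derivation:
After op 1 (insert('k')): buffer="kuukhirk" (len 8), cursors c1@1 c2@4 c3@8, authorship 1..2...3
After op 2 (move_right): buffer="kuukhirk" (len 8), cursors c1@2 c2@5 c3@8, authorship 1..2...3
After op 3 (move_left): buffer="kuukhirk" (len 8), cursors c1@1 c2@4 c3@7, authorship 1..2...3
After op 4 (insert('p')): buffer="kpuukphirpk" (len 11), cursors c1@2 c2@6 c3@10, authorship 11..22...33
Authorship (.=original, N=cursor N): 1 1 . . 2 2 . . . 3 3
Index 4: author = 2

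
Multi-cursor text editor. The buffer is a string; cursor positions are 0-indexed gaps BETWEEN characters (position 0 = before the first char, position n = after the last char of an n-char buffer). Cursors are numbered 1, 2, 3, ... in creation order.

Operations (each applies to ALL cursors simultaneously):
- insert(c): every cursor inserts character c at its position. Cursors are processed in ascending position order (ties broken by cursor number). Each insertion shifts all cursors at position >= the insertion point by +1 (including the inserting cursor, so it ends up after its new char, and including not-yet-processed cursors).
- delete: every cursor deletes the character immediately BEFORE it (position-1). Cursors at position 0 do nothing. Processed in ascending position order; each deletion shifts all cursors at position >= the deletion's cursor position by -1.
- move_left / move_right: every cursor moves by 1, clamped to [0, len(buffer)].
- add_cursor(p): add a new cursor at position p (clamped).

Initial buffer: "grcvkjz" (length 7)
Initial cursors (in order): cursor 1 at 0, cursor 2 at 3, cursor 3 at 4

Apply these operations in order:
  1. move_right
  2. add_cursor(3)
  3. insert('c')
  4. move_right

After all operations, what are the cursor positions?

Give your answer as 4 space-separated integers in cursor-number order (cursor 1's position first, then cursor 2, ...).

Answer: 3 8 10 6

Derivation:
After op 1 (move_right): buffer="grcvkjz" (len 7), cursors c1@1 c2@4 c3@5, authorship .......
After op 2 (add_cursor(3)): buffer="grcvkjz" (len 7), cursors c1@1 c4@3 c2@4 c3@5, authorship .......
After op 3 (insert('c')): buffer="gcrccvckcjz" (len 11), cursors c1@2 c4@5 c2@7 c3@9, authorship .1..4.2.3..
After op 4 (move_right): buffer="gcrccvckcjz" (len 11), cursors c1@3 c4@6 c2@8 c3@10, authorship .1..4.2.3..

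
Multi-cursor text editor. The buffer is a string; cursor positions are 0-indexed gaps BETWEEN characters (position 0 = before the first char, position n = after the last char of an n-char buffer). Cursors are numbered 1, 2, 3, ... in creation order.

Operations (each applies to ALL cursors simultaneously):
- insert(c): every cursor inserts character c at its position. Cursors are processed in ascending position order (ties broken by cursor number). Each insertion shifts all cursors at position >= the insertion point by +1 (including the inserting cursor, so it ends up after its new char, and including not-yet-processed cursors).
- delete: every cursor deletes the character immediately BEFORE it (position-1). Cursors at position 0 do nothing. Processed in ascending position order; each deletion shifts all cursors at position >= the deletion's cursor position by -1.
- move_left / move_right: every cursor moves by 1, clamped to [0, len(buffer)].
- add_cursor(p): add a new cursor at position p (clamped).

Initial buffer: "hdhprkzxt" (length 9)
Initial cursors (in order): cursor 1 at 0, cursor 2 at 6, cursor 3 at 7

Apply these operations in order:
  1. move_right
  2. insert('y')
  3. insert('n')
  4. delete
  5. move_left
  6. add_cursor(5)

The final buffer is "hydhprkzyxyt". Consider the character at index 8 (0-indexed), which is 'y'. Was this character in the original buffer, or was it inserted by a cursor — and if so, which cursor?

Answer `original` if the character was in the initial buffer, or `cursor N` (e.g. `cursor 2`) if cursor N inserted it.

Answer: cursor 2

Derivation:
After op 1 (move_right): buffer="hdhprkzxt" (len 9), cursors c1@1 c2@7 c3@8, authorship .........
After op 2 (insert('y')): buffer="hydhprkzyxyt" (len 12), cursors c1@2 c2@9 c3@11, authorship .1......2.3.
After op 3 (insert('n')): buffer="hyndhprkzynxynt" (len 15), cursors c1@3 c2@11 c3@14, authorship .11......22.33.
After op 4 (delete): buffer="hydhprkzyxyt" (len 12), cursors c1@2 c2@9 c3@11, authorship .1......2.3.
After op 5 (move_left): buffer="hydhprkzyxyt" (len 12), cursors c1@1 c2@8 c3@10, authorship .1......2.3.
After op 6 (add_cursor(5)): buffer="hydhprkzyxyt" (len 12), cursors c1@1 c4@5 c2@8 c3@10, authorship .1......2.3.
Authorship (.=original, N=cursor N): . 1 . . . . . . 2 . 3 .
Index 8: author = 2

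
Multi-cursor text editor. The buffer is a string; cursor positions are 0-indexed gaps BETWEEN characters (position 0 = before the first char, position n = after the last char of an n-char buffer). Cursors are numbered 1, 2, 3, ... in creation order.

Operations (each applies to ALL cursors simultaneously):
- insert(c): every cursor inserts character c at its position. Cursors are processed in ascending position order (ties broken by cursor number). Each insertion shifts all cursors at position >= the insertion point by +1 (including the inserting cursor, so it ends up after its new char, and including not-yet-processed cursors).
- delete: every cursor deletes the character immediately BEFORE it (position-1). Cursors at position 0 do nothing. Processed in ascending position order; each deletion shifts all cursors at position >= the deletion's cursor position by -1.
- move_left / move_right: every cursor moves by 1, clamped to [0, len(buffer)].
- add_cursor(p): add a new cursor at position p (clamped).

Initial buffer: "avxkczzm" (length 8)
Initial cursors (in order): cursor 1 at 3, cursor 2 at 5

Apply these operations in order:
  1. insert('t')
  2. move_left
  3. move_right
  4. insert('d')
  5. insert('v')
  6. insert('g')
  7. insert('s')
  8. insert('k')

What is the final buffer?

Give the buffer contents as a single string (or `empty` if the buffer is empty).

After op 1 (insert('t')): buffer="avxtkctzzm" (len 10), cursors c1@4 c2@7, authorship ...1..2...
After op 2 (move_left): buffer="avxtkctzzm" (len 10), cursors c1@3 c2@6, authorship ...1..2...
After op 3 (move_right): buffer="avxtkctzzm" (len 10), cursors c1@4 c2@7, authorship ...1..2...
After op 4 (insert('d')): buffer="avxtdkctdzzm" (len 12), cursors c1@5 c2@9, authorship ...11..22...
After op 5 (insert('v')): buffer="avxtdvkctdvzzm" (len 14), cursors c1@6 c2@11, authorship ...111..222...
After op 6 (insert('g')): buffer="avxtdvgkctdvgzzm" (len 16), cursors c1@7 c2@13, authorship ...1111..2222...
After op 7 (insert('s')): buffer="avxtdvgskctdvgszzm" (len 18), cursors c1@8 c2@15, authorship ...11111..22222...
After op 8 (insert('k')): buffer="avxtdvgskkctdvgskzzm" (len 20), cursors c1@9 c2@17, authorship ...111111..222222...

Answer: avxtdvgskkctdvgskzzm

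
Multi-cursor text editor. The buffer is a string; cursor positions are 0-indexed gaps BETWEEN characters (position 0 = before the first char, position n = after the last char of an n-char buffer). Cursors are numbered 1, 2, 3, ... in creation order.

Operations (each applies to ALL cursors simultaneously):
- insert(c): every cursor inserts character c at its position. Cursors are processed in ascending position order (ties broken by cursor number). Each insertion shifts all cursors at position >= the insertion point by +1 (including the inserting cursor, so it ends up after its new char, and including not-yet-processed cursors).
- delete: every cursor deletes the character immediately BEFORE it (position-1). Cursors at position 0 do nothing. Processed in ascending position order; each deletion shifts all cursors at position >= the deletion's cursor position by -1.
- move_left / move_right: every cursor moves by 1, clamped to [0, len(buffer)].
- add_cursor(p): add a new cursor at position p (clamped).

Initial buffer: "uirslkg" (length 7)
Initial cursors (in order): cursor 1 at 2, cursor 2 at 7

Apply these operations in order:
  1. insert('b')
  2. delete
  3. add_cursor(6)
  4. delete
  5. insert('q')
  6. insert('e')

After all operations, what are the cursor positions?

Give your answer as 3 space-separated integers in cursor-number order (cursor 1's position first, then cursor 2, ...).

After op 1 (insert('b')): buffer="uibrslkgb" (len 9), cursors c1@3 c2@9, authorship ..1.....2
After op 2 (delete): buffer="uirslkg" (len 7), cursors c1@2 c2@7, authorship .......
After op 3 (add_cursor(6)): buffer="uirslkg" (len 7), cursors c1@2 c3@6 c2@7, authorship .......
After op 4 (delete): buffer="ursl" (len 4), cursors c1@1 c2@4 c3@4, authorship ....
After op 5 (insert('q')): buffer="uqrslqq" (len 7), cursors c1@2 c2@7 c3@7, authorship .1...23
After op 6 (insert('e')): buffer="uqerslqqee" (len 10), cursors c1@3 c2@10 c3@10, authorship .11...2323

Answer: 3 10 10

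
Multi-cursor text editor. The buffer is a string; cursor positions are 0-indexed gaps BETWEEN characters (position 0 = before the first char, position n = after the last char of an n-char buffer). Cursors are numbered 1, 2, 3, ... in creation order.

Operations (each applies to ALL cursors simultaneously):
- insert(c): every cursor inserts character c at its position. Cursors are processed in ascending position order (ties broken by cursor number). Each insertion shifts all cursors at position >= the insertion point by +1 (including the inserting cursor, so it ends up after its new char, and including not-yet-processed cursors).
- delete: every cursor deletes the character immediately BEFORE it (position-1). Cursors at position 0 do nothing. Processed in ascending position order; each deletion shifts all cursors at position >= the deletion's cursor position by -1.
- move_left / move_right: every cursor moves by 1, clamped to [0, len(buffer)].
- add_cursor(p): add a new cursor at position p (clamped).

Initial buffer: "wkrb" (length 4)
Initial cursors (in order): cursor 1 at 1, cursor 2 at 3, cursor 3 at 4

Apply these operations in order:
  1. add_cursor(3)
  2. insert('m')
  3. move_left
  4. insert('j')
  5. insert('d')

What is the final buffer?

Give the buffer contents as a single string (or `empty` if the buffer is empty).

Answer: wjdmkrmjjddmbjdm

Derivation:
After op 1 (add_cursor(3)): buffer="wkrb" (len 4), cursors c1@1 c2@3 c4@3 c3@4, authorship ....
After op 2 (insert('m')): buffer="wmkrmmbm" (len 8), cursors c1@2 c2@6 c4@6 c3@8, authorship .1..24.3
After op 3 (move_left): buffer="wmkrmmbm" (len 8), cursors c1@1 c2@5 c4@5 c3@7, authorship .1..24.3
After op 4 (insert('j')): buffer="wjmkrmjjmbjm" (len 12), cursors c1@2 c2@8 c4@8 c3@11, authorship .11..2244.33
After op 5 (insert('d')): buffer="wjdmkrmjjddmbjdm" (len 16), cursors c1@3 c2@11 c4@11 c3@15, authorship .111..224244.333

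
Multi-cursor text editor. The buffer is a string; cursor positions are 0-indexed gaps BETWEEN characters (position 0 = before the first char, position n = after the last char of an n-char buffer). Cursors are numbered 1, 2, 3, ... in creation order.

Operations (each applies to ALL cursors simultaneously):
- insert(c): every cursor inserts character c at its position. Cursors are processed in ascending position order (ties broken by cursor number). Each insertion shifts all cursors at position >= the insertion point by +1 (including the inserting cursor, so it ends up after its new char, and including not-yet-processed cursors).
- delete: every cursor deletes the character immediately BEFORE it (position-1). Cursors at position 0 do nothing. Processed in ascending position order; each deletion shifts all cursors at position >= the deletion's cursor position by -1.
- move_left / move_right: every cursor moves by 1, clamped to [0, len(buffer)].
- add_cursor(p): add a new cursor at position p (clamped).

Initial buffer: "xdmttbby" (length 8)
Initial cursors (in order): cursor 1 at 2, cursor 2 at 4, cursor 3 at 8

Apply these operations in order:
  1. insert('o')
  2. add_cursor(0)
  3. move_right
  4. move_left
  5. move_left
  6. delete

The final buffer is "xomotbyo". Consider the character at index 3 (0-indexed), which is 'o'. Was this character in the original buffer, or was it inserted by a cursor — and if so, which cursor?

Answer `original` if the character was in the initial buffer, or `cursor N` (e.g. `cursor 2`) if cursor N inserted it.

After op 1 (insert('o')): buffer="xdomtotbbyo" (len 11), cursors c1@3 c2@6 c3@11, authorship ..1..2....3
After op 2 (add_cursor(0)): buffer="xdomtotbbyo" (len 11), cursors c4@0 c1@3 c2@6 c3@11, authorship ..1..2....3
After op 3 (move_right): buffer="xdomtotbbyo" (len 11), cursors c4@1 c1@4 c2@7 c3@11, authorship ..1..2....3
After op 4 (move_left): buffer="xdomtotbbyo" (len 11), cursors c4@0 c1@3 c2@6 c3@10, authorship ..1..2....3
After op 5 (move_left): buffer="xdomtotbbyo" (len 11), cursors c4@0 c1@2 c2@5 c3@9, authorship ..1..2....3
After op 6 (delete): buffer="xomotbyo" (len 8), cursors c4@0 c1@1 c2@3 c3@6, authorship .1.2...3
Authorship (.=original, N=cursor N): . 1 . 2 . . . 3
Index 3: author = 2

Answer: cursor 2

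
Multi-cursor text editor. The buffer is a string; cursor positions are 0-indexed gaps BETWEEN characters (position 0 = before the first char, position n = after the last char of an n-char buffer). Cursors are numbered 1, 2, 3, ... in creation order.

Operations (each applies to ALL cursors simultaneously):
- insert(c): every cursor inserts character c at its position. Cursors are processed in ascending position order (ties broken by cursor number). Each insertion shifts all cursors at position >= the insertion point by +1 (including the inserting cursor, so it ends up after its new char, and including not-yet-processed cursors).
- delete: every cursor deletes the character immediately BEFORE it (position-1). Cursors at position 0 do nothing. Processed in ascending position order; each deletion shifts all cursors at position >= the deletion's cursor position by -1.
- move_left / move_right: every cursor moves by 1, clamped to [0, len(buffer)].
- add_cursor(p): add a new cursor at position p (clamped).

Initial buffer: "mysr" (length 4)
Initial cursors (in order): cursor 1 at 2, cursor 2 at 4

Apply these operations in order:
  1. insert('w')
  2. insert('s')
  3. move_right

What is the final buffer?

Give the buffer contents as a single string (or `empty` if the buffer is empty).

Answer: mywssrws

Derivation:
After op 1 (insert('w')): buffer="mywsrw" (len 6), cursors c1@3 c2@6, authorship ..1..2
After op 2 (insert('s')): buffer="mywssrws" (len 8), cursors c1@4 c2@8, authorship ..11..22
After op 3 (move_right): buffer="mywssrws" (len 8), cursors c1@5 c2@8, authorship ..11..22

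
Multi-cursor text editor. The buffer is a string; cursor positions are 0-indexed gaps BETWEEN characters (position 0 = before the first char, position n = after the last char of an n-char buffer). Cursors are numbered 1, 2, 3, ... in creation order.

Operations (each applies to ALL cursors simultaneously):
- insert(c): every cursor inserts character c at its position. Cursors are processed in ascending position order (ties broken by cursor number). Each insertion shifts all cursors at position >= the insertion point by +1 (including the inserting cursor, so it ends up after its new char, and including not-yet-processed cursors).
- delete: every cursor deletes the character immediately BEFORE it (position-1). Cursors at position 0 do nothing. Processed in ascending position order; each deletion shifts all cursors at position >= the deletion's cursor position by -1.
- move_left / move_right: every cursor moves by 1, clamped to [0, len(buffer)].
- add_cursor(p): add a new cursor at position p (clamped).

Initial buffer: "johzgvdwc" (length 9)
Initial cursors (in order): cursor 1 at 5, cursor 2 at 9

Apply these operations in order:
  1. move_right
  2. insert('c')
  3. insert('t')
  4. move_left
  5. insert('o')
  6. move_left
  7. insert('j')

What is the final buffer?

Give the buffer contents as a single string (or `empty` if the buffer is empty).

Answer: johzgvcjotdwccjot

Derivation:
After op 1 (move_right): buffer="johzgvdwc" (len 9), cursors c1@6 c2@9, authorship .........
After op 2 (insert('c')): buffer="johzgvcdwcc" (len 11), cursors c1@7 c2@11, authorship ......1...2
After op 3 (insert('t')): buffer="johzgvctdwcct" (len 13), cursors c1@8 c2@13, authorship ......11...22
After op 4 (move_left): buffer="johzgvctdwcct" (len 13), cursors c1@7 c2@12, authorship ......11...22
After op 5 (insert('o')): buffer="johzgvcotdwccot" (len 15), cursors c1@8 c2@14, authorship ......111...222
After op 6 (move_left): buffer="johzgvcotdwccot" (len 15), cursors c1@7 c2@13, authorship ......111...222
After op 7 (insert('j')): buffer="johzgvcjotdwccjot" (len 17), cursors c1@8 c2@15, authorship ......1111...2222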